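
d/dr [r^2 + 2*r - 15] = 2*r + 2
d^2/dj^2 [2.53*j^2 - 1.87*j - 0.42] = 5.06000000000000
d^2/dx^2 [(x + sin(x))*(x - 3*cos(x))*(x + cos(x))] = -x^2*sin(x) + 2*x^2*cos(x) + 8*x*sin(x) + 4*x*sin(2*x) + 4*x*cos(x) + 6*x*cos(2*x) + 6*x + 11*sin(x)/4 + 6*sin(2*x) + 27*sin(3*x)/4 - 4*cos(x) - 4*cos(2*x)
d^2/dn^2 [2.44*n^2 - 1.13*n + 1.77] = 4.88000000000000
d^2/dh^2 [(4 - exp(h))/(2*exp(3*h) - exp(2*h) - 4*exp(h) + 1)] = (-16*exp(6*h) + 150*exp(5*h) - 121*exp(4*h) - 18*exp(3*h) - 30*exp(2*h) + 76*exp(h) + 15)*exp(h)/(8*exp(9*h) - 12*exp(8*h) - 42*exp(7*h) + 59*exp(6*h) + 72*exp(5*h) - 93*exp(4*h) - 34*exp(3*h) + 45*exp(2*h) - 12*exp(h) + 1)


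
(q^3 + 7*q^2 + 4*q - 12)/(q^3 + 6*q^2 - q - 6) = (q + 2)/(q + 1)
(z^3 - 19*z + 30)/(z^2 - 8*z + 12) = (z^2 + 2*z - 15)/(z - 6)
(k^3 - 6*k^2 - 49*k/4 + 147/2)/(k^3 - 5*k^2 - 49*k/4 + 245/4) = (k - 6)/(k - 5)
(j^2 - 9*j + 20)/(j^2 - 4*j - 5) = (j - 4)/(j + 1)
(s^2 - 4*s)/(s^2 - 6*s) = (s - 4)/(s - 6)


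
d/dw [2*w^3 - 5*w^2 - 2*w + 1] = 6*w^2 - 10*w - 2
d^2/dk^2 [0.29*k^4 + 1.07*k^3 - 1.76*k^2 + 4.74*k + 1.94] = 3.48*k^2 + 6.42*k - 3.52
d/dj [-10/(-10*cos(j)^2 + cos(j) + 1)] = 10*(20*cos(j) - 1)*sin(j)/(-10*cos(j)^2 + cos(j) + 1)^2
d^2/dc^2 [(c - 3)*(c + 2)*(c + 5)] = 6*c + 8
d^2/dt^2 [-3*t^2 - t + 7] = -6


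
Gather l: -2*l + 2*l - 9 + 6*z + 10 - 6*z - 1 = 0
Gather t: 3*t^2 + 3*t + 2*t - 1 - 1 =3*t^2 + 5*t - 2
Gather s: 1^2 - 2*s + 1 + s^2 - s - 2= s^2 - 3*s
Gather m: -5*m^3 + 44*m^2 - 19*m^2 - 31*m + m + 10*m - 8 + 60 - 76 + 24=-5*m^3 + 25*m^2 - 20*m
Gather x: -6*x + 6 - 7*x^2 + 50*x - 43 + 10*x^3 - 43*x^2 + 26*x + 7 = 10*x^3 - 50*x^2 + 70*x - 30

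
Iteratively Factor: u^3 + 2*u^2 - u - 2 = (u + 1)*(u^2 + u - 2) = (u + 1)*(u + 2)*(u - 1)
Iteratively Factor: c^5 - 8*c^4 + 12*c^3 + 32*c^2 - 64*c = (c - 4)*(c^4 - 4*c^3 - 4*c^2 + 16*c) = (c - 4)^2*(c^3 - 4*c) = (c - 4)^2*(c + 2)*(c^2 - 2*c) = (c - 4)^2*(c - 2)*(c + 2)*(c)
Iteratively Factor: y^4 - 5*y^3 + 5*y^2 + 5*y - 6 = (y - 1)*(y^3 - 4*y^2 + y + 6) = (y - 2)*(y - 1)*(y^2 - 2*y - 3) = (y - 3)*(y - 2)*(y - 1)*(y + 1)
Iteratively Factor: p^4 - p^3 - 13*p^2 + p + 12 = (p - 4)*(p^3 + 3*p^2 - p - 3) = (p - 4)*(p + 3)*(p^2 - 1) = (p - 4)*(p - 1)*(p + 3)*(p + 1)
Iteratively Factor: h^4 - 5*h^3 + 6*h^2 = (h)*(h^3 - 5*h^2 + 6*h) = h*(h - 3)*(h^2 - 2*h) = h*(h - 3)*(h - 2)*(h)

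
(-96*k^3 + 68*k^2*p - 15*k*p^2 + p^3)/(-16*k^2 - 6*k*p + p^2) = (12*k^2 - 7*k*p + p^2)/(2*k + p)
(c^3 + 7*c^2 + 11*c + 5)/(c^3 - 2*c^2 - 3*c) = (c^2 + 6*c + 5)/(c*(c - 3))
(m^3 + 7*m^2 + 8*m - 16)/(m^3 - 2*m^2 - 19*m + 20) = (m + 4)/(m - 5)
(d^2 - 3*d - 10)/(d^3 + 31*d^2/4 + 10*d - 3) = 4*(d - 5)/(4*d^2 + 23*d - 6)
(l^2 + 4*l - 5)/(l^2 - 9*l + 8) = (l + 5)/(l - 8)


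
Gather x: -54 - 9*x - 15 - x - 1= -10*x - 70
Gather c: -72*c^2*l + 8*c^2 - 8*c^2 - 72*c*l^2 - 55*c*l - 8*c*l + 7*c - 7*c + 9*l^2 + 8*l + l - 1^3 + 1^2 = -72*c^2*l + c*(-72*l^2 - 63*l) + 9*l^2 + 9*l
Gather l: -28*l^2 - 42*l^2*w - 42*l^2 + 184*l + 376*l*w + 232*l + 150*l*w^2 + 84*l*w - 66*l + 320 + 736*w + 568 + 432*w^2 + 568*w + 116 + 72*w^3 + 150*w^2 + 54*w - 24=l^2*(-42*w - 70) + l*(150*w^2 + 460*w + 350) + 72*w^3 + 582*w^2 + 1358*w + 980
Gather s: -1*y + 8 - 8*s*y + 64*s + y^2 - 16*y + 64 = s*(64 - 8*y) + y^2 - 17*y + 72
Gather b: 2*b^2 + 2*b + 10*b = 2*b^2 + 12*b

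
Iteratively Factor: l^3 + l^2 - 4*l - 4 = (l + 1)*(l^2 - 4) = (l + 1)*(l + 2)*(l - 2)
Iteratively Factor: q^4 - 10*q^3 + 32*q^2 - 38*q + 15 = (q - 5)*(q^3 - 5*q^2 + 7*q - 3) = (q - 5)*(q - 3)*(q^2 - 2*q + 1) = (q - 5)*(q - 3)*(q - 1)*(q - 1)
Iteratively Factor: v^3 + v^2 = (v)*(v^2 + v) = v^2*(v + 1)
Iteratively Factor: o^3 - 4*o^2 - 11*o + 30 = (o - 2)*(o^2 - 2*o - 15) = (o - 5)*(o - 2)*(o + 3)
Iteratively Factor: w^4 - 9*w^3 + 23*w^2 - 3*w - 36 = (w - 3)*(w^3 - 6*w^2 + 5*w + 12) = (w - 4)*(w - 3)*(w^2 - 2*w - 3) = (w - 4)*(w - 3)*(w + 1)*(w - 3)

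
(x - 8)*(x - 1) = x^2 - 9*x + 8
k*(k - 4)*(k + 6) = k^3 + 2*k^2 - 24*k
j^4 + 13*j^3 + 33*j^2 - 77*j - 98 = (j - 2)*(j + 1)*(j + 7)^2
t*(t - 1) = t^2 - t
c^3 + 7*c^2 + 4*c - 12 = (c - 1)*(c + 2)*(c + 6)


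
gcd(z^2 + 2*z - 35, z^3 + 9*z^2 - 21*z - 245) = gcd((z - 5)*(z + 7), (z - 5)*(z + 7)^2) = z^2 + 2*z - 35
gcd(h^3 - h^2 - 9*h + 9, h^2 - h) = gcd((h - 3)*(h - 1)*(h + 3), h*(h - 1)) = h - 1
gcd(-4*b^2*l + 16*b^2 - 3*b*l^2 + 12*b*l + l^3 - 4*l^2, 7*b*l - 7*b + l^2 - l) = 1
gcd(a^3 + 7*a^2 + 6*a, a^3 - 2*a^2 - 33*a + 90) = a + 6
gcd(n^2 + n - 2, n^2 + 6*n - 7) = n - 1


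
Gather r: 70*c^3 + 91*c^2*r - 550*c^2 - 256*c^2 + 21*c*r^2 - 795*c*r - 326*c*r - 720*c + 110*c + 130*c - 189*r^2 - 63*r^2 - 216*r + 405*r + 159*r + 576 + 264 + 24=70*c^3 - 806*c^2 - 480*c + r^2*(21*c - 252) + r*(91*c^2 - 1121*c + 348) + 864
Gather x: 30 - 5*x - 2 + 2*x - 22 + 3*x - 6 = 0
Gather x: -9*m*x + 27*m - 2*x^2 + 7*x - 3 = 27*m - 2*x^2 + x*(7 - 9*m) - 3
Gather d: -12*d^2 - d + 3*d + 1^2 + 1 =-12*d^2 + 2*d + 2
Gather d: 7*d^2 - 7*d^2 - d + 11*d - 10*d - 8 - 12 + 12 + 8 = 0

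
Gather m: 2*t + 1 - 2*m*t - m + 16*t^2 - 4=m*(-2*t - 1) + 16*t^2 + 2*t - 3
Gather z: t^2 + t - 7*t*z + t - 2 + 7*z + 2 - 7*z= t^2 - 7*t*z + 2*t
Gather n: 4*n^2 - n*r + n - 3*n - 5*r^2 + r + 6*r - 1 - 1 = 4*n^2 + n*(-r - 2) - 5*r^2 + 7*r - 2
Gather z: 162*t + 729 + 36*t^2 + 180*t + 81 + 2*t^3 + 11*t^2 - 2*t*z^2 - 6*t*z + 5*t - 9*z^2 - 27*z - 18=2*t^3 + 47*t^2 + 347*t + z^2*(-2*t - 9) + z*(-6*t - 27) + 792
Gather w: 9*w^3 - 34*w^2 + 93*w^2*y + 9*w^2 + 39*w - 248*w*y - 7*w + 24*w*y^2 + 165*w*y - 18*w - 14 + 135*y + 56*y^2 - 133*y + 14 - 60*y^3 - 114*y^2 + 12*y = 9*w^3 + w^2*(93*y - 25) + w*(24*y^2 - 83*y + 14) - 60*y^3 - 58*y^2 + 14*y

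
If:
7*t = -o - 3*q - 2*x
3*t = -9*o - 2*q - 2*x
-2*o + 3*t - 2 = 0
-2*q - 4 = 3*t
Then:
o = -1/19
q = -56/19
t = 12/19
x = 85/38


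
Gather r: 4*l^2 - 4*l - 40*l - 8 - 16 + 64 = 4*l^2 - 44*l + 40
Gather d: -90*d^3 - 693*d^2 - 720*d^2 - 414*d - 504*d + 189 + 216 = -90*d^3 - 1413*d^2 - 918*d + 405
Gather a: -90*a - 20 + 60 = 40 - 90*a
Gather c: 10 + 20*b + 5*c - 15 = 20*b + 5*c - 5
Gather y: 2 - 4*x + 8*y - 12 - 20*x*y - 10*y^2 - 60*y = -4*x - 10*y^2 + y*(-20*x - 52) - 10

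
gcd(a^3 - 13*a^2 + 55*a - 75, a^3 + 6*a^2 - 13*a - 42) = a - 3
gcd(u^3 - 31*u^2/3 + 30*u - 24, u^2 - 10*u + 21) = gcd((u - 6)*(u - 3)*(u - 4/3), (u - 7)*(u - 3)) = u - 3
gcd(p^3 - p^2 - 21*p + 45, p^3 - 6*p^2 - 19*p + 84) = p - 3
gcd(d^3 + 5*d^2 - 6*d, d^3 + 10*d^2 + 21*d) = d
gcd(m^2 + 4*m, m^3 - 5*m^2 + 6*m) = m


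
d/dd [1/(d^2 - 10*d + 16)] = 2*(5 - d)/(d^2 - 10*d + 16)^2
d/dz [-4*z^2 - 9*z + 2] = -8*z - 9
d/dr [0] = 0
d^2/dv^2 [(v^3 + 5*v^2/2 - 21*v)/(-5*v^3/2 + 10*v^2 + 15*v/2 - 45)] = 2*(-13*v^4 + 30*v^3 - 36*v^2 + 840*v + 72)/(5*(v^7 - 6*v^6 - 6*v^5 + 80*v^4 - 15*v^3 - 378*v^2 + 108*v + 648))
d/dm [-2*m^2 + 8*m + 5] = 8 - 4*m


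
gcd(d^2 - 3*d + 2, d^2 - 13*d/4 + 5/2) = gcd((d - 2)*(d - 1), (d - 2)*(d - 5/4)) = d - 2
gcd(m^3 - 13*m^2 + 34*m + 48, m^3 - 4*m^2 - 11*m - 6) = m^2 - 5*m - 6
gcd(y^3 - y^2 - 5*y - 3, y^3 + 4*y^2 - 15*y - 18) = y^2 - 2*y - 3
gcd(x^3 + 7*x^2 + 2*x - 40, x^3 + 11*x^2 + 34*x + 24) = x + 4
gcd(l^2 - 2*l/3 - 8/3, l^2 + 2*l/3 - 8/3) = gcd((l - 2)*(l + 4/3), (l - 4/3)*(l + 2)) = 1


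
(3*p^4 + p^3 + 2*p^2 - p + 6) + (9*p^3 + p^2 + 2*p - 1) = 3*p^4 + 10*p^3 + 3*p^2 + p + 5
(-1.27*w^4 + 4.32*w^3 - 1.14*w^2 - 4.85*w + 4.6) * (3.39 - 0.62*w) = 0.7874*w^5 - 6.9837*w^4 + 15.3516*w^3 - 0.8576*w^2 - 19.2935*w + 15.594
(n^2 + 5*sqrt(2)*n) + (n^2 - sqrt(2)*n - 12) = 2*n^2 + 4*sqrt(2)*n - 12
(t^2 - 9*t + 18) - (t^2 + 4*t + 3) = 15 - 13*t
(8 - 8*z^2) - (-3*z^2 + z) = -5*z^2 - z + 8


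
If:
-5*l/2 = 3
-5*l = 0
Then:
No Solution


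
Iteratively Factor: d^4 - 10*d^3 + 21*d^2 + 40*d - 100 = (d + 2)*(d^3 - 12*d^2 + 45*d - 50) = (d - 2)*(d + 2)*(d^2 - 10*d + 25) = (d - 5)*(d - 2)*(d + 2)*(d - 5)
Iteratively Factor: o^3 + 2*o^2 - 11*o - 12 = (o + 4)*(o^2 - 2*o - 3) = (o + 1)*(o + 4)*(o - 3)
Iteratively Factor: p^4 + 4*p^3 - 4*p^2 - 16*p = (p - 2)*(p^3 + 6*p^2 + 8*p) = (p - 2)*(p + 4)*(p^2 + 2*p) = p*(p - 2)*(p + 4)*(p + 2)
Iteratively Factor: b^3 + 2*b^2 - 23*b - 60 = (b + 4)*(b^2 - 2*b - 15) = (b - 5)*(b + 4)*(b + 3)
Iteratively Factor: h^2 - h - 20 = (h + 4)*(h - 5)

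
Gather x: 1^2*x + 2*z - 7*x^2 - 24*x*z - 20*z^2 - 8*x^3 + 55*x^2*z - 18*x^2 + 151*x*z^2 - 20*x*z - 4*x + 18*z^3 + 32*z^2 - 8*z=-8*x^3 + x^2*(55*z - 25) + x*(151*z^2 - 44*z - 3) + 18*z^3 + 12*z^2 - 6*z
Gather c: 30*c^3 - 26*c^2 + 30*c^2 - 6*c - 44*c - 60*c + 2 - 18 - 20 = 30*c^3 + 4*c^2 - 110*c - 36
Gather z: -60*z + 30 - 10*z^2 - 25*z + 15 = -10*z^2 - 85*z + 45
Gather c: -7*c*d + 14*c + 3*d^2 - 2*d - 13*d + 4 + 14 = c*(14 - 7*d) + 3*d^2 - 15*d + 18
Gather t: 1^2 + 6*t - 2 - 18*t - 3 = -12*t - 4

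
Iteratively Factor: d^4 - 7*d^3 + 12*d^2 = (d)*(d^3 - 7*d^2 + 12*d) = d*(d - 3)*(d^2 - 4*d) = d^2*(d - 3)*(d - 4)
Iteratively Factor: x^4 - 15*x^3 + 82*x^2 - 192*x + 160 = (x - 2)*(x^3 - 13*x^2 + 56*x - 80) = (x - 5)*(x - 2)*(x^2 - 8*x + 16) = (x - 5)*(x - 4)*(x - 2)*(x - 4)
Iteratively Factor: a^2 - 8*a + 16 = (a - 4)*(a - 4)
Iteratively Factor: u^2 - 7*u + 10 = (u - 5)*(u - 2)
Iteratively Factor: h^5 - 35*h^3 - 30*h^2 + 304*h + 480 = (h - 5)*(h^4 + 5*h^3 - 10*h^2 - 80*h - 96) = (h - 5)*(h + 2)*(h^3 + 3*h^2 - 16*h - 48) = (h - 5)*(h + 2)*(h + 3)*(h^2 - 16) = (h - 5)*(h - 4)*(h + 2)*(h + 3)*(h + 4)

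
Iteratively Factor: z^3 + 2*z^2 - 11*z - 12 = (z + 4)*(z^2 - 2*z - 3) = (z - 3)*(z + 4)*(z + 1)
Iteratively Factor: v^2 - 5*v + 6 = (v - 3)*(v - 2)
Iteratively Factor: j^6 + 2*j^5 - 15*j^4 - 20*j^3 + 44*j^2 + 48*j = (j - 2)*(j^5 + 4*j^4 - 7*j^3 - 34*j^2 - 24*j) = (j - 2)*(j + 4)*(j^4 - 7*j^2 - 6*j) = (j - 2)*(j + 1)*(j + 4)*(j^3 - j^2 - 6*j) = j*(j - 2)*(j + 1)*(j + 4)*(j^2 - j - 6) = j*(j - 3)*(j - 2)*(j + 1)*(j + 4)*(j + 2)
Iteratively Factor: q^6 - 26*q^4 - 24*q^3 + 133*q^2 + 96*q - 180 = (q + 2)*(q^5 - 2*q^4 - 22*q^3 + 20*q^2 + 93*q - 90) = (q + 2)*(q + 3)*(q^4 - 5*q^3 - 7*q^2 + 41*q - 30) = (q - 2)*(q + 2)*(q + 3)*(q^3 - 3*q^2 - 13*q + 15) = (q - 2)*(q - 1)*(q + 2)*(q + 3)*(q^2 - 2*q - 15) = (q - 2)*(q - 1)*(q + 2)*(q + 3)^2*(q - 5)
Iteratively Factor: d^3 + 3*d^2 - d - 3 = (d - 1)*(d^2 + 4*d + 3) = (d - 1)*(d + 3)*(d + 1)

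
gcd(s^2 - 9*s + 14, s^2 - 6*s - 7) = s - 7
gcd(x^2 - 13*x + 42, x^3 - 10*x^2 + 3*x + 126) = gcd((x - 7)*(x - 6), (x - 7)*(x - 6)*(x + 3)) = x^2 - 13*x + 42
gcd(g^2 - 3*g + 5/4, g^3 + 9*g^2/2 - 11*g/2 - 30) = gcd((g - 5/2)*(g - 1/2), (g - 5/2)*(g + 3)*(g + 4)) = g - 5/2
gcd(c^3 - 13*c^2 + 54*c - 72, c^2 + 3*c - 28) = c - 4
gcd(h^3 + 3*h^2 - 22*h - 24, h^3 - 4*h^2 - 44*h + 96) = h + 6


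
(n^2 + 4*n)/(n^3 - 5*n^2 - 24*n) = (n + 4)/(n^2 - 5*n - 24)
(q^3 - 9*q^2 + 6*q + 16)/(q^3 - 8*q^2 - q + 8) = (q - 2)/(q - 1)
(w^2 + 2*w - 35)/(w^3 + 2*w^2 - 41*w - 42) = (w - 5)/(w^2 - 5*w - 6)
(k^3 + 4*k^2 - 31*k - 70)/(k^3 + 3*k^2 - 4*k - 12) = (k^2 + 2*k - 35)/(k^2 + k - 6)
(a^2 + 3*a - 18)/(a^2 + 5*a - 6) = (a - 3)/(a - 1)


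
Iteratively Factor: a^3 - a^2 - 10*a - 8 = (a + 2)*(a^2 - 3*a - 4) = (a - 4)*(a + 2)*(a + 1)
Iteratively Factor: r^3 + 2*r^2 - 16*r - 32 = (r - 4)*(r^2 + 6*r + 8) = (r - 4)*(r + 4)*(r + 2)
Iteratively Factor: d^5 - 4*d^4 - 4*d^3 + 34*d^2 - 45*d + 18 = (d - 2)*(d^4 - 2*d^3 - 8*d^2 + 18*d - 9) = (d - 2)*(d - 1)*(d^3 - d^2 - 9*d + 9) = (d - 3)*(d - 2)*(d - 1)*(d^2 + 2*d - 3) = (d - 3)*(d - 2)*(d - 1)^2*(d + 3)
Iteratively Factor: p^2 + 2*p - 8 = (p + 4)*(p - 2)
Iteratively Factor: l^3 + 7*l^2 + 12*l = (l + 4)*(l^2 + 3*l) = (l + 3)*(l + 4)*(l)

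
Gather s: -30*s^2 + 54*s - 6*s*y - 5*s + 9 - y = -30*s^2 + s*(49 - 6*y) - y + 9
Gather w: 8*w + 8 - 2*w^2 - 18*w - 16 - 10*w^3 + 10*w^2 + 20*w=-10*w^3 + 8*w^2 + 10*w - 8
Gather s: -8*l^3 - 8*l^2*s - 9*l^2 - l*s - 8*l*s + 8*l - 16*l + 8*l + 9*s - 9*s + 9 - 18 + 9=-8*l^3 - 9*l^2 + s*(-8*l^2 - 9*l)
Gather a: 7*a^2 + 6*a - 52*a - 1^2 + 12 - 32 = 7*a^2 - 46*a - 21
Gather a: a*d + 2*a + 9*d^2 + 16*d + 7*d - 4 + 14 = a*(d + 2) + 9*d^2 + 23*d + 10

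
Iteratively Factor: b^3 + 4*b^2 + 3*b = (b + 1)*(b^2 + 3*b) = b*(b + 1)*(b + 3)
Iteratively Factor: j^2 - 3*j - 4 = (j - 4)*(j + 1)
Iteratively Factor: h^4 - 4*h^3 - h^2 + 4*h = (h + 1)*(h^3 - 5*h^2 + 4*h) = (h - 1)*(h + 1)*(h^2 - 4*h) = (h - 4)*(h - 1)*(h + 1)*(h)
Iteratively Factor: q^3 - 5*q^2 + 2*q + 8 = (q - 4)*(q^2 - q - 2) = (q - 4)*(q - 2)*(q + 1)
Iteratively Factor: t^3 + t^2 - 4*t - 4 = (t + 1)*(t^2 - 4) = (t - 2)*(t + 1)*(t + 2)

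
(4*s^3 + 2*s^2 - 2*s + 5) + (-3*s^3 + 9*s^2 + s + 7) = s^3 + 11*s^2 - s + 12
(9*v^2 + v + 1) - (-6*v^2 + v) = 15*v^2 + 1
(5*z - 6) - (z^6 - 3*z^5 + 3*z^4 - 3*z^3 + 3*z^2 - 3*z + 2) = -z^6 + 3*z^5 - 3*z^4 + 3*z^3 - 3*z^2 + 8*z - 8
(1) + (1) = 2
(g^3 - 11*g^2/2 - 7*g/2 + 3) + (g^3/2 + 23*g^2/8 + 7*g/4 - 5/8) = 3*g^3/2 - 21*g^2/8 - 7*g/4 + 19/8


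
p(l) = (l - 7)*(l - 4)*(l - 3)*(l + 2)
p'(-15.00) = -22552.00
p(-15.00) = 97812.00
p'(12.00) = 2558.00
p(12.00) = 5040.00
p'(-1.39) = -134.04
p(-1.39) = -121.10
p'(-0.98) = -65.02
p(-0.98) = -161.33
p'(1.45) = 70.20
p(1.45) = -75.68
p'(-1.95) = -257.25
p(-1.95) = -13.18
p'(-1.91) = -247.26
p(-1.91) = -23.27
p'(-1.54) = -163.63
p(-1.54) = -98.81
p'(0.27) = 53.27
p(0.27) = -155.57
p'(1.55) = 68.71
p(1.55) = -68.73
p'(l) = (l - 7)*(l - 4)*(l - 3) + (l - 7)*(l - 4)*(l + 2) + (l - 7)*(l - 3)*(l + 2) + (l - 4)*(l - 3)*(l + 2)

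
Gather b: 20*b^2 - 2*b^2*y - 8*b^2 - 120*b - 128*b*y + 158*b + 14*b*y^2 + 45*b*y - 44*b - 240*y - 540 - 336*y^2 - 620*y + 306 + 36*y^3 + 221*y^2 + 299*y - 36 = b^2*(12 - 2*y) + b*(14*y^2 - 83*y - 6) + 36*y^3 - 115*y^2 - 561*y - 270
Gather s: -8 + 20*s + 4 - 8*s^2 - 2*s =-8*s^2 + 18*s - 4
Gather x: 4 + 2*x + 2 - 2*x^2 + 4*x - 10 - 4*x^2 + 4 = -6*x^2 + 6*x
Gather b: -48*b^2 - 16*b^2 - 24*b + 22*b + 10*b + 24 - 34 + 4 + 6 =-64*b^2 + 8*b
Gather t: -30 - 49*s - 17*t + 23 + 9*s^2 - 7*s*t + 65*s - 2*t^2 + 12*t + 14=9*s^2 + 16*s - 2*t^2 + t*(-7*s - 5) + 7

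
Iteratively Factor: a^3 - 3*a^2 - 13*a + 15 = (a - 5)*(a^2 + 2*a - 3) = (a - 5)*(a + 3)*(a - 1)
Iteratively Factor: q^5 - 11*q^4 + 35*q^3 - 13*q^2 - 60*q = (q - 3)*(q^4 - 8*q^3 + 11*q^2 + 20*q) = (q - 4)*(q - 3)*(q^3 - 4*q^2 - 5*q) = q*(q - 4)*(q - 3)*(q^2 - 4*q - 5) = q*(q - 5)*(q - 4)*(q - 3)*(q + 1)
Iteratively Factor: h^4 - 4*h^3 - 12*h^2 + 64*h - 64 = (h - 2)*(h^3 - 2*h^2 - 16*h + 32) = (h - 2)^2*(h^2 - 16) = (h - 4)*(h - 2)^2*(h + 4)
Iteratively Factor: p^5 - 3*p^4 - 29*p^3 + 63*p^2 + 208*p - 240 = (p - 1)*(p^4 - 2*p^3 - 31*p^2 + 32*p + 240) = (p - 1)*(p + 3)*(p^3 - 5*p^2 - 16*p + 80) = (p - 4)*(p - 1)*(p + 3)*(p^2 - p - 20) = (p - 5)*(p - 4)*(p - 1)*(p + 3)*(p + 4)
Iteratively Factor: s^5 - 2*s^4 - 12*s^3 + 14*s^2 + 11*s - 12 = (s - 4)*(s^4 + 2*s^3 - 4*s^2 - 2*s + 3) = (s - 4)*(s + 3)*(s^3 - s^2 - s + 1) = (s - 4)*(s - 1)*(s + 3)*(s^2 - 1) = (s - 4)*(s - 1)*(s + 1)*(s + 3)*(s - 1)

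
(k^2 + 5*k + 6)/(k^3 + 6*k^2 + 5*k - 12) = (k + 2)/(k^2 + 3*k - 4)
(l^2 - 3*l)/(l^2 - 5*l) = (l - 3)/(l - 5)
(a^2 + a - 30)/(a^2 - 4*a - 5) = (a + 6)/(a + 1)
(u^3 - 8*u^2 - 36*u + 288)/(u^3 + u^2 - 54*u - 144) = (u - 6)/(u + 3)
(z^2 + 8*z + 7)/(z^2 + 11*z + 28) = (z + 1)/(z + 4)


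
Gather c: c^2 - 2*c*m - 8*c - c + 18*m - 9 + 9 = c^2 + c*(-2*m - 9) + 18*m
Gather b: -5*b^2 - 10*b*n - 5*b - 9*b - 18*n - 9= -5*b^2 + b*(-10*n - 14) - 18*n - 9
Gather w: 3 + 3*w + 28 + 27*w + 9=30*w + 40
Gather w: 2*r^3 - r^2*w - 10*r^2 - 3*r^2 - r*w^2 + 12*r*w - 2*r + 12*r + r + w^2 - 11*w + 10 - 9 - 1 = 2*r^3 - 13*r^2 + 11*r + w^2*(1 - r) + w*(-r^2 + 12*r - 11)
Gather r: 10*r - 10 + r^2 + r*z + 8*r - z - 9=r^2 + r*(z + 18) - z - 19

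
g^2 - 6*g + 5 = (g - 5)*(g - 1)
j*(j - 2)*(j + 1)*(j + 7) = j^4 + 6*j^3 - 9*j^2 - 14*j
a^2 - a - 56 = (a - 8)*(a + 7)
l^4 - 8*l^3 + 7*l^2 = l^2*(l - 7)*(l - 1)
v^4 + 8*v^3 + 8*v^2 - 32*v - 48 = (v - 2)*(v + 2)^2*(v + 6)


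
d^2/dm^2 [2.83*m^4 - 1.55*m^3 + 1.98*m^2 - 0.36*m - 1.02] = 33.96*m^2 - 9.3*m + 3.96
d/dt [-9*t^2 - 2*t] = -18*t - 2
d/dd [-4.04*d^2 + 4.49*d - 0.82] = 4.49 - 8.08*d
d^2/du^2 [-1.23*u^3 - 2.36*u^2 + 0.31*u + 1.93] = -7.38*u - 4.72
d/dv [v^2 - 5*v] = 2*v - 5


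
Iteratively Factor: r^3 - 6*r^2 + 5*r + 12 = (r - 4)*(r^2 - 2*r - 3) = (r - 4)*(r - 3)*(r + 1)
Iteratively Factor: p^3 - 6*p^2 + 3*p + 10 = (p - 2)*(p^2 - 4*p - 5) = (p - 2)*(p + 1)*(p - 5)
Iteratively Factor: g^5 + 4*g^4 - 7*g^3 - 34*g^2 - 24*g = (g + 4)*(g^4 - 7*g^2 - 6*g) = g*(g + 4)*(g^3 - 7*g - 6) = g*(g - 3)*(g + 4)*(g^2 + 3*g + 2) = g*(g - 3)*(g + 1)*(g + 4)*(g + 2)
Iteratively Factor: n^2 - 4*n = (n - 4)*(n)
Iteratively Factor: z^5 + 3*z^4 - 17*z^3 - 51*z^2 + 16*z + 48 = (z + 4)*(z^4 - z^3 - 13*z^2 + z + 12) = (z - 4)*(z + 4)*(z^3 + 3*z^2 - z - 3) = (z - 4)*(z + 3)*(z + 4)*(z^2 - 1) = (z - 4)*(z + 1)*(z + 3)*(z + 4)*(z - 1)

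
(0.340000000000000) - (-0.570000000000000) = 0.910000000000000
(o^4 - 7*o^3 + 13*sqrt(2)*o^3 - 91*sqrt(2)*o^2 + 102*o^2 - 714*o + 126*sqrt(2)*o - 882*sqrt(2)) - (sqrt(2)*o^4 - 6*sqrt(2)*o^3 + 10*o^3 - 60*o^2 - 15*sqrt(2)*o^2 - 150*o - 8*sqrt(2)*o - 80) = -sqrt(2)*o^4 + o^4 - 17*o^3 + 19*sqrt(2)*o^3 - 76*sqrt(2)*o^2 + 162*o^2 - 564*o + 134*sqrt(2)*o - 882*sqrt(2) + 80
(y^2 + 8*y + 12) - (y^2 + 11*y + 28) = -3*y - 16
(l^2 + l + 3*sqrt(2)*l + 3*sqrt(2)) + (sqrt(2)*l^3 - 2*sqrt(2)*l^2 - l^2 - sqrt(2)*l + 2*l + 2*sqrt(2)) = sqrt(2)*l^3 - 2*sqrt(2)*l^2 + 2*sqrt(2)*l + 3*l + 5*sqrt(2)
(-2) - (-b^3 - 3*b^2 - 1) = b^3 + 3*b^2 - 1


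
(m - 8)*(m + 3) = m^2 - 5*m - 24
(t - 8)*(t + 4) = t^2 - 4*t - 32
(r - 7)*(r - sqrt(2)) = r^2 - 7*r - sqrt(2)*r + 7*sqrt(2)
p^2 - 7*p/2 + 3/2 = (p - 3)*(p - 1/2)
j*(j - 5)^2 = j^3 - 10*j^2 + 25*j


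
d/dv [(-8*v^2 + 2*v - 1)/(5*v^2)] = 2*(1 - v)/(5*v^3)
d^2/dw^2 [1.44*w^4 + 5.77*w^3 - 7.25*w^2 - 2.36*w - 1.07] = 17.28*w^2 + 34.62*w - 14.5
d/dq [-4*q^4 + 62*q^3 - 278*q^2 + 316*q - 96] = -16*q^3 + 186*q^2 - 556*q + 316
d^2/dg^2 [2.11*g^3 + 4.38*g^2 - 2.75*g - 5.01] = 12.66*g + 8.76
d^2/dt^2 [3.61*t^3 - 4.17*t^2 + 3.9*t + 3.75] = 21.66*t - 8.34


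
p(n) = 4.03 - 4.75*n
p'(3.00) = -4.75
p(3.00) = -10.22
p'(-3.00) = -4.75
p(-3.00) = 18.28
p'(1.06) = -4.75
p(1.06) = -1.00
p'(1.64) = -4.75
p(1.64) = -3.76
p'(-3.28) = -4.75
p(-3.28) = 19.61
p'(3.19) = -4.75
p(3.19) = -11.12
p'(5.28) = -4.75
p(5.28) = -21.05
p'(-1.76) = -4.75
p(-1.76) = 12.39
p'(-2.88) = -4.75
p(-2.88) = 17.71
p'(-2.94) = -4.75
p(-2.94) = 18.00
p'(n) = -4.75000000000000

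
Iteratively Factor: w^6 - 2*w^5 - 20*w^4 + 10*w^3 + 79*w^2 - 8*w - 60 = (w + 3)*(w^5 - 5*w^4 - 5*w^3 + 25*w^2 + 4*w - 20) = (w - 5)*(w + 3)*(w^4 - 5*w^2 + 4) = (w - 5)*(w - 2)*(w + 3)*(w^3 + 2*w^2 - w - 2) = (w - 5)*(w - 2)*(w + 1)*(w + 3)*(w^2 + w - 2) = (w - 5)*(w - 2)*(w + 1)*(w + 2)*(w + 3)*(w - 1)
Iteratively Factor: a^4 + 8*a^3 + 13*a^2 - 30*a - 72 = (a + 4)*(a^3 + 4*a^2 - 3*a - 18) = (a + 3)*(a + 4)*(a^2 + a - 6) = (a + 3)^2*(a + 4)*(a - 2)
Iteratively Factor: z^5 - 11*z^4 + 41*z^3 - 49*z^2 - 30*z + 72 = (z + 1)*(z^4 - 12*z^3 + 53*z^2 - 102*z + 72) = (z - 4)*(z + 1)*(z^3 - 8*z^2 + 21*z - 18) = (z - 4)*(z - 3)*(z + 1)*(z^2 - 5*z + 6) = (z - 4)*(z - 3)^2*(z + 1)*(z - 2)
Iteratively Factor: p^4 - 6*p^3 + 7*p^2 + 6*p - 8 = (p + 1)*(p^3 - 7*p^2 + 14*p - 8) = (p - 2)*(p + 1)*(p^2 - 5*p + 4) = (p - 2)*(p - 1)*(p + 1)*(p - 4)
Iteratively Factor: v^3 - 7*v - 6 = (v + 2)*(v^2 - 2*v - 3) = (v - 3)*(v + 2)*(v + 1)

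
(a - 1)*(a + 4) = a^2 + 3*a - 4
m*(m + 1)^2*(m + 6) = m^4 + 8*m^3 + 13*m^2 + 6*m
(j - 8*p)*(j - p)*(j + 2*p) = j^3 - 7*j^2*p - 10*j*p^2 + 16*p^3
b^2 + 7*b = b*(b + 7)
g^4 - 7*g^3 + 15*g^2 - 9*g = g*(g - 3)^2*(g - 1)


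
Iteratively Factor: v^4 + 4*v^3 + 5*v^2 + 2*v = (v + 1)*(v^3 + 3*v^2 + 2*v) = (v + 1)^2*(v^2 + 2*v) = v*(v + 1)^2*(v + 2)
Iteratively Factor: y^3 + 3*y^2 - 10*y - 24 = (y + 4)*(y^2 - y - 6) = (y - 3)*(y + 4)*(y + 2)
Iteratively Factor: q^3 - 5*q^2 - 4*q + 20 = (q + 2)*(q^2 - 7*q + 10) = (q - 2)*(q + 2)*(q - 5)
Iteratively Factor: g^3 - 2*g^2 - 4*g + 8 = (g - 2)*(g^2 - 4) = (g - 2)^2*(g + 2)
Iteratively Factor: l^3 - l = (l + 1)*(l^2 - l) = (l - 1)*(l + 1)*(l)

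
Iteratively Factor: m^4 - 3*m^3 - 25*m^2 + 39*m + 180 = (m - 4)*(m^3 + m^2 - 21*m - 45) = (m - 4)*(m + 3)*(m^2 - 2*m - 15) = (m - 5)*(m - 4)*(m + 3)*(m + 3)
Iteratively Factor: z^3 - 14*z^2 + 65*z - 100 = (z - 5)*(z^2 - 9*z + 20) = (z - 5)*(z - 4)*(z - 5)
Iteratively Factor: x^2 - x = (x)*(x - 1)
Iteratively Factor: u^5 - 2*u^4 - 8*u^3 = (u + 2)*(u^4 - 4*u^3) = u*(u + 2)*(u^3 - 4*u^2) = u^2*(u + 2)*(u^2 - 4*u) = u^3*(u + 2)*(u - 4)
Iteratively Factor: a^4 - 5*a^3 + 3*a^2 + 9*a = (a + 1)*(a^3 - 6*a^2 + 9*a) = a*(a + 1)*(a^2 - 6*a + 9) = a*(a - 3)*(a + 1)*(a - 3)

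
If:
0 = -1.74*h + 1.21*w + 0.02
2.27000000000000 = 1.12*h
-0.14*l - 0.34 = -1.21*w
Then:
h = 2.03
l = 22.62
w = 2.90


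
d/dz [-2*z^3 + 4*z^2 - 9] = 2*z*(4 - 3*z)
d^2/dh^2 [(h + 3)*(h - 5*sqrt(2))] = 2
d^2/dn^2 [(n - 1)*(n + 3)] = 2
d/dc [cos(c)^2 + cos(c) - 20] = -sin(c) - sin(2*c)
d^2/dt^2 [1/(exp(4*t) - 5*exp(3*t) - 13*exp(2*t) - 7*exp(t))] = (16*exp(4*t) - 147*exp(3*t) + 347*exp(2*t) + 175*exp(t) + 49)*exp(-t)/(exp(7*t) - 17*exp(6*t) + 69*exp(5*t) + 123*exp(4*t) - 573*exp(3*t) - 1491*exp(2*t) - 1225*exp(t) - 343)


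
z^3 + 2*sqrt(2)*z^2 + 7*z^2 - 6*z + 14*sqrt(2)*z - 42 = (z + 7)*(z - sqrt(2))*(z + 3*sqrt(2))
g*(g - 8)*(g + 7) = g^3 - g^2 - 56*g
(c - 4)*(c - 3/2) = c^2 - 11*c/2 + 6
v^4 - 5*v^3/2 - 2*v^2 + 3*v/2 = v*(v - 3)*(v - 1/2)*(v + 1)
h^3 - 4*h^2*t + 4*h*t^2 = h*(h - 2*t)^2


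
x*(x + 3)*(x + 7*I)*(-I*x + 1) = -I*x^4 + 8*x^3 - 3*I*x^3 + 24*x^2 + 7*I*x^2 + 21*I*x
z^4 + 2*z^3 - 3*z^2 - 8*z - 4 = (z - 2)*(z + 1)^2*(z + 2)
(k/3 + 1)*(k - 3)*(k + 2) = k^3/3 + 2*k^2/3 - 3*k - 6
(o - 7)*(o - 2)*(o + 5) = o^3 - 4*o^2 - 31*o + 70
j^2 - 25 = (j - 5)*(j + 5)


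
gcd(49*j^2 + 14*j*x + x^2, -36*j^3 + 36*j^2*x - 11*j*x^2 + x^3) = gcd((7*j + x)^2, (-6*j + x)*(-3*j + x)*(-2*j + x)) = 1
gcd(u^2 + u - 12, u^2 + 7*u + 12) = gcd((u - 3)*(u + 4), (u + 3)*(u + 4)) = u + 4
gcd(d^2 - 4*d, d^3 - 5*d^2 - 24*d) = d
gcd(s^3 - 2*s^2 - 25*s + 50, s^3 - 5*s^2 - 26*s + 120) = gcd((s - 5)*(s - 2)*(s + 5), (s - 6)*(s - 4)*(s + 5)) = s + 5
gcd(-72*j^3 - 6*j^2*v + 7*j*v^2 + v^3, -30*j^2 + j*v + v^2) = 6*j + v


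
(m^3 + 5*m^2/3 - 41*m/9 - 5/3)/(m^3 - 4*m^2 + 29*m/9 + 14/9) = (3*m^2 + 4*m - 15)/(3*m^2 - 13*m + 14)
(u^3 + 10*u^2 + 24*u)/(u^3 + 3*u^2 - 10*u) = (u^2 + 10*u + 24)/(u^2 + 3*u - 10)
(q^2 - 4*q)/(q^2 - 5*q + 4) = q/(q - 1)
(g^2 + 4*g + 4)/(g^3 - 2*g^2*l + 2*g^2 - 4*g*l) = (g + 2)/(g*(g - 2*l))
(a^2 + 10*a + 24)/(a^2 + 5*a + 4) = (a + 6)/(a + 1)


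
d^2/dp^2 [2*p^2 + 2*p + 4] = 4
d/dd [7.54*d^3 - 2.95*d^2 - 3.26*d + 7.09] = 22.62*d^2 - 5.9*d - 3.26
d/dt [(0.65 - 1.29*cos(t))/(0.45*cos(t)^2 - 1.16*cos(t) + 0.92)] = (-0.5805*cos(t)^2 + 0.585*cos(t) + 0.4328)*sin(t)/(0.2025*cos(t)^4 - 1.044*cos(t)^3 + 2.1736*cos(t)^2 - 2.1344*cos(t) + 0.8464)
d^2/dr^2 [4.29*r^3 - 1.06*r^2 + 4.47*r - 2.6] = 25.74*r - 2.12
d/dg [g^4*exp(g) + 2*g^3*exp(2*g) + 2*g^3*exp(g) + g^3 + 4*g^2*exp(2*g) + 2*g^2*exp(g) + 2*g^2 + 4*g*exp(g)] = g^4*exp(g) + 4*g^3*exp(2*g) + 6*g^3*exp(g) + 14*g^2*exp(2*g) + 8*g^2*exp(g) + 3*g^2 + 8*g*exp(2*g) + 8*g*exp(g) + 4*g + 4*exp(g)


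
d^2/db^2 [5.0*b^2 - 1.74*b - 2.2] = 10.0000000000000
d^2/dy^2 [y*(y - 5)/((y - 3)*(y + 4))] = 12*(-y^3 + 6*y^2 - 30*y + 14)/(y^6 + 3*y^5 - 33*y^4 - 71*y^3 + 396*y^2 + 432*y - 1728)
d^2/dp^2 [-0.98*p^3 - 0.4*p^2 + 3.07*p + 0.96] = -5.88*p - 0.8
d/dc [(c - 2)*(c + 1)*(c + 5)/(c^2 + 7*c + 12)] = (c^4 + 14*c^3 + 71*c^2 + 116*c - 14)/(c^4 + 14*c^3 + 73*c^2 + 168*c + 144)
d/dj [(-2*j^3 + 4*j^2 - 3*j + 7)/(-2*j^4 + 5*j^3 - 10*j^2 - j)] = (-4*j^6 + 16*j^5 - 18*j^4 + 90*j^3 - 139*j^2 + 140*j + 7)/(j^2*(4*j^6 - 20*j^5 + 65*j^4 - 96*j^3 + 90*j^2 + 20*j + 1))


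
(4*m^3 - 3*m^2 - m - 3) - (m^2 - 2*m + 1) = 4*m^3 - 4*m^2 + m - 4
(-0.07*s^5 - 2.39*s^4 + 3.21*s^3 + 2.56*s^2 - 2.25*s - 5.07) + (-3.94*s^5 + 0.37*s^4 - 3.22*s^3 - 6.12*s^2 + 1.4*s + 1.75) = -4.01*s^5 - 2.02*s^4 - 0.0100000000000002*s^3 - 3.56*s^2 - 0.85*s - 3.32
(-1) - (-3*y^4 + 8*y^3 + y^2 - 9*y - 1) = 3*y^4 - 8*y^3 - y^2 + 9*y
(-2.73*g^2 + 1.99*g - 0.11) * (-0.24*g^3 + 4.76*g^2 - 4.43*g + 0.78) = 0.6552*g^5 - 13.4724*g^4 + 21.5927*g^3 - 11.4687*g^2 + 2.0395*g - 0.0858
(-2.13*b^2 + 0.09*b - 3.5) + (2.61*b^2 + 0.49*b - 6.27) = 0.48*b^2 + 0.58*b - 9.77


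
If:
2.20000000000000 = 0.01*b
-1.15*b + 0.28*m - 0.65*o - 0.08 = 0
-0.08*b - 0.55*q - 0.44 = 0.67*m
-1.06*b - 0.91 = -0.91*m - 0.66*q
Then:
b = 220.00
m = 2412.81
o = 650.01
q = -2972.04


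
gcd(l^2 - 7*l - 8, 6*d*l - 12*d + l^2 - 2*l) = 1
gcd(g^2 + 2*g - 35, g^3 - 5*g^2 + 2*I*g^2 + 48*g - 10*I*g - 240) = g - 5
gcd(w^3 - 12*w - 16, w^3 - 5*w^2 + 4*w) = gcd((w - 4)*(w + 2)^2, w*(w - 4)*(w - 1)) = w - 4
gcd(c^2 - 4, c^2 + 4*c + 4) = c + 2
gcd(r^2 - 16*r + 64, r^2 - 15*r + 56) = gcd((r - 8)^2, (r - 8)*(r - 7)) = r - 8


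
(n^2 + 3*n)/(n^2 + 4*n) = (n + 3)/(n + 4)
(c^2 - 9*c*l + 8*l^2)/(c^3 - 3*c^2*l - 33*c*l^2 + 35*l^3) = (c - 8*l)/(c^2 - 2*c*l - 35*l^2)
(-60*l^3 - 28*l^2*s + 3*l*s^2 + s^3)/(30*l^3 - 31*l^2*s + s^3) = (2*l + s)/(-l + s)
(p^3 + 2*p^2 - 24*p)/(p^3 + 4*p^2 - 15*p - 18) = p*(p - 4)/(p^2 - 2*p - 3)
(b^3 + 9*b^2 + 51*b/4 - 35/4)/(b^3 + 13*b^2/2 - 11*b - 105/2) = (b - 1/2)/(b - 3)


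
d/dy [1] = 0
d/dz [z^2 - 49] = 2*z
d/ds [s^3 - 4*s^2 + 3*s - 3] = 3*s^2 - 8*s + 3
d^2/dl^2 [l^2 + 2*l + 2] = 2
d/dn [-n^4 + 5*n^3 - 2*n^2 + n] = -4*n^3 + 15*n^2 - 4*n + 1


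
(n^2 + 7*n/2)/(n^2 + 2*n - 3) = n*(2*n + 7)/(2*(n^2 + 2*n - 3))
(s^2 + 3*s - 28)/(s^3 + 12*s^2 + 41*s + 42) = (s - 4)/(s^2 + 5*s + 6)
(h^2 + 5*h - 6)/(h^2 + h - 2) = (h + 6)/(h + 2)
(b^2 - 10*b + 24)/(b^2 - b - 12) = (b - 6)/(b + 3)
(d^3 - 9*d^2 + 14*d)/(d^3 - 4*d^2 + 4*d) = (d - 7)/(d - 2)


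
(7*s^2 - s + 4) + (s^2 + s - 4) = 8*s^2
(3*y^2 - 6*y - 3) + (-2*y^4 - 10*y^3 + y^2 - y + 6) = -2*y^4 - 10*y^3 + 4*y^2 - 7*y + 3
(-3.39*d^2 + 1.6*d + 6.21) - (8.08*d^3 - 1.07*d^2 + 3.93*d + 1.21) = -8.08*d^3 - 2.32*d^2 - 2.33*d + 5.0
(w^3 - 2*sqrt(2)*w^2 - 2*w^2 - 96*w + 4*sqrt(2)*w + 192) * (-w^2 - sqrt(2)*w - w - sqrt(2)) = -w^5 + w^4 + sqrt(2)*w^4 - sqrt(2)*w^3 + 102*w^3 - 100*w^2 + 94*sqrt(2)*w^2 - 200*w - 96*sqrt(2)*w - 192*sqrt(2)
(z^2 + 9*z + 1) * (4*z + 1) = 4*z^3 + 37*z^2 + 13*z + 1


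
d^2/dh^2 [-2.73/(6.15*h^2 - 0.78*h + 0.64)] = (206.51085*h^2 - 26.19162*h - 2.73*(12.3*h - 0.78)*(24.6*h - 1.56) + 21.49056)/(6.15*h^2 - 0.78*h + 0.64)^3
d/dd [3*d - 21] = 3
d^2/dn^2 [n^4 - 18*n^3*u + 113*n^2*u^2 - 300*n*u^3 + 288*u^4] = 12*n^2 - 108*n*u + 226*u^2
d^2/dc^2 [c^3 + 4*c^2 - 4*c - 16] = 6*c + 8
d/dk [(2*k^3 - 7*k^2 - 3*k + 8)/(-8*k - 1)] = (-32*k^3 + 50*k^2 + 14*k + 67)/(64*k^2 + 16*k + 1)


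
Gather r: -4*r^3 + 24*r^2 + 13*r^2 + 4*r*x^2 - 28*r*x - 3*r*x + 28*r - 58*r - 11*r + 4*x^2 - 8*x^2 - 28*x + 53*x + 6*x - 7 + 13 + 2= -4*r^3 + 37*r^2 + r*(4*x^2 - 31*x - 41) - 4*x^2 + 31*x + 8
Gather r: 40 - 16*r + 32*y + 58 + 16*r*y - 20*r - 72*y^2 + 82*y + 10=r*(16*y - 36) - 72*y^2 + 114*y + 108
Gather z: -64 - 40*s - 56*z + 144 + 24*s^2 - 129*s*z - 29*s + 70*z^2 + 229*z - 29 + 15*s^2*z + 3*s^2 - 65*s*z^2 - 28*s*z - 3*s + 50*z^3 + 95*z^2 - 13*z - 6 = 27*s^2 - 72*s + 50*z^3 + z^2*(165 - 65*s) + z*(15*s^2 - 157*s + 160) + 45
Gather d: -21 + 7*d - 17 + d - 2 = 8*d - 40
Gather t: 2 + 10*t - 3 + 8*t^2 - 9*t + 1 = 8*t^2 + t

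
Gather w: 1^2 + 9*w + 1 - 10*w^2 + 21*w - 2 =-10*w^2 + 30*w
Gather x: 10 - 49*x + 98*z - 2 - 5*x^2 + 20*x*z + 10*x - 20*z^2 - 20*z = -5*x^2 + x*(20*z - 39) - 20*z^2 + 78*z + 8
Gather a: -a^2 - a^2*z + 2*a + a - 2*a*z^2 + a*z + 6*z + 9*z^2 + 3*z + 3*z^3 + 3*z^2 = a^2*(-z - 1) + a*(-2*z^2 + z + 3) + 3*z^3 + 12*z^2 + 9*z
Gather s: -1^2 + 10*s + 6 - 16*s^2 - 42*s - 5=-16*s^2 - 32*s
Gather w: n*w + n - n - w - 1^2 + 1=w*(n - 1)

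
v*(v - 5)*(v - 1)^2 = v^4 - 7*v^3 + 11*v^2 - 5*v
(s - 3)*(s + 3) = s^2 - 9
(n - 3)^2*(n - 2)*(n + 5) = n^4 - 3*n^3 - 19*n^2 + 87*n - 90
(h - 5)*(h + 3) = h^2 - 2*h - 15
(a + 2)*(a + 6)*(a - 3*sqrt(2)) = a^3 - 3*sqrt(2)*a^2 + 8*a^2 - 24*sqrt(2)*a + 12*a - 36*sqrt(2)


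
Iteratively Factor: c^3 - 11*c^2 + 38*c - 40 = (c - 5)*(c^2 - 6*c + 8) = (c - 5)*(c - 2)*(c - 4)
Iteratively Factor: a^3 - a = (a - 1)*(a^2 + a) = a*(a - 1)*(a + 1)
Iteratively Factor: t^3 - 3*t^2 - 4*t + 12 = (t + 2)*(t^2 - 5*t + 6) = (t - 3)*(t + 2)*(t - 2)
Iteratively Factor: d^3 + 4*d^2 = (d)*(d^2 + 4*d) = d^2*(d + 4)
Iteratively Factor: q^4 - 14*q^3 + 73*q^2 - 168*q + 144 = (q - 3)*(q^3 - 11*q^2 + 40*q - 48) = (q - 3)^2*(q^2 - 8*q + 16) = (q - 4)*(q - 3)^2*(q - 4)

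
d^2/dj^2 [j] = 0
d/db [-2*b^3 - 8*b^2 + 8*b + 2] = -6*b^2 - 16*b + 8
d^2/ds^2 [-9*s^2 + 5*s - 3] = -18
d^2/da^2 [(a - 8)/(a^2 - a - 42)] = 2*(3*(3 - a)*(-a^2 + a + 42) - (a - 8)*(2*a - 1)^2)/(-a^2 + a + 42)^3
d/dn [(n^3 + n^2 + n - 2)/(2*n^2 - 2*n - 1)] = (2*n^4 - 4*n^3 - 7*n^2 + 6*n - 5)/(4*n^4 - 8*n^3 + 4*n + 1)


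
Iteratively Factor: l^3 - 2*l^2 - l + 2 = (l - 1)*(l^2 - l - 2) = (l - 2)*(l - 1)*(l + 1)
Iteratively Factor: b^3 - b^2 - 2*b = (b)*(b^2 - b - 2) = b*(b - 2)*(b + 1)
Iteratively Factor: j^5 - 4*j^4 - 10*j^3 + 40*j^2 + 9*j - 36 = (j + 3)*(j^4 - 7*j^3 + 11*j^2 + 7*j - 12) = (j - 1)*(j + 3)*(j^3 - 6*j^2 + 5*j + 12) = (j - 3)*(j - 1)*(j + 3)*(j^2 - 3*j - 4) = (j - 4)*(j - 3)*(j - 1)*(j + 3)*(j + 1)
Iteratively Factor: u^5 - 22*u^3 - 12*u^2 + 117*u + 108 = (u + 3)*(u^4 - 3*u^3 - 13*u^2 + 27*u + 36) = (u + 3)^2*(u^3 - 6*u^2 + 5*u + 12) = (u + 1)*(u + 3)^2*(u^2 - 7*u + 12) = (u - 4)*(u + 1)*(u + 3)^2*(u - 3)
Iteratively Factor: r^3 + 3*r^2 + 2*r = (r + 2)*(r^2 + r) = (r + 1)*(r + 2)*(r)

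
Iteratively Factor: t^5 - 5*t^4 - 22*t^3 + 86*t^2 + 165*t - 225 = (t + 3)*(t^4 - 8*t^3 + 2*t^2 + 80*t - 75) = (t + 3)^2*(t^3 - 11*t^2 + 35*t - 25) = (t - 5)*(t + 3)^2*(t^2 - 6*t + 5) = (t - 5)^2*(t + 3)^2*(t - 1)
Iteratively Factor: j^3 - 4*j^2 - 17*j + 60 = (j + 4)*(j^2 - 8*j + 15) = (j - 3)*(j + 4)*(j - 5)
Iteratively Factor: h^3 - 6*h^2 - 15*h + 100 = (h + 4)*(h^2 - 10*h + 25) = (h - 5)*(h + 4)*(h - 5)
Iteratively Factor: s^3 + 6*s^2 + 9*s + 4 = (s + 4)*(s^2 + 2*s + 1) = (s + 1)*(s + 4)*(s + 1)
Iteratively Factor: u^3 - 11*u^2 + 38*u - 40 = (u - 4)*(u^2 - 7*u + 10) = (u - 4)*(u - 2)*(u - 5)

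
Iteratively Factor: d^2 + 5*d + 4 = (d + 1)*(d + 4)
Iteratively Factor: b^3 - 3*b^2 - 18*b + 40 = (b - 5)*(b^2 + 2*b - 8) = (b - 5)*(b + 4)*(b - 2)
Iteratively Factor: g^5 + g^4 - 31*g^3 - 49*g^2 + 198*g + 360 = (g + 3)*(g^4 - 2*g^3 - 25*g^2 + 26*g + 120) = (g + 2)*(g + 3)*(g^3 - 4*g^2 - 17*g + 60) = (g + 2)*(g + 3)*(g + 4)*(g^2 - 8*g + 15) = (g - 3)*(g + 2)*(g + 3)*(g + 4)*(g - 5)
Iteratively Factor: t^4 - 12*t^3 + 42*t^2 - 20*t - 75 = (t - 5)*(t^3 - 7*t^2 + 7*t + 15) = (t - 5)*(t - 3)*(t^2 - 4*t - 5) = (t - 5)*(t - 3)*(t + 1)*(t - 5)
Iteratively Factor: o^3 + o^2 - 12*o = (o + 4)*(o^2 - 3*o) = o*(o + 4)*(o - 3)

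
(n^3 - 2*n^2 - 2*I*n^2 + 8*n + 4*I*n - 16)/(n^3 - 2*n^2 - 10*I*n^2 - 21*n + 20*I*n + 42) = (n^2 - 2*I*n + 8)/(n^2 - 10*I*n - 21)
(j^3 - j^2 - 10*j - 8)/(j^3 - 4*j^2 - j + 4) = (j + 2)/(j - 1)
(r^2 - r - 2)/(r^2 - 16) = (r^2 - r - 2)/(r^2 - 16)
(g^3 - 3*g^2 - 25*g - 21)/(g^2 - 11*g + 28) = (g^2 + 4*g + 3)/(g - 4)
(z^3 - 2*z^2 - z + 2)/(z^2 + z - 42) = (z^3 - 2*z^2 - z + 2)/(z^2 + z - 42)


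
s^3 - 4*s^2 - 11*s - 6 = (s - 6)*(s + 1)^2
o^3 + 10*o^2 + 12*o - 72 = (o - 2)*(o + 6)^2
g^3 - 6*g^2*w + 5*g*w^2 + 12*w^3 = (g - 4*w)*(g - 3*w)*(g + w)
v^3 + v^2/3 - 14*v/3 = v*(v - 2)*(v + 7/3)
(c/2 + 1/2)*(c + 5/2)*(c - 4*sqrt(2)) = c^3/2 - 2*sqrt(2)*c^2 + 7*c^2/4 - 7*sqrt(2)*c + 5*c/4 - 5*sqrt(2)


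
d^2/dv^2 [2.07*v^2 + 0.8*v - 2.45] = 4.14000000000000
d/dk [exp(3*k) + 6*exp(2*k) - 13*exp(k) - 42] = (3*exp(2*k) + 12*exp(k) - 13)*exp(k)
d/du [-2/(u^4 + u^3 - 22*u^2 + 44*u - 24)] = 2*(4*u^3 + 3*u^2 - 44*u + 44)/(u^4 + u^3 - 22*u^2 + 44*u - 24)^2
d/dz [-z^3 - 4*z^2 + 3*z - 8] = -3*z^2 - 8*z + 3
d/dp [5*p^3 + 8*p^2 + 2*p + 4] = 15*p^2 + 16*p + 2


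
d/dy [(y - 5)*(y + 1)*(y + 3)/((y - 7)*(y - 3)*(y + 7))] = 2*(-y^4 - 32*y^3 + 242*y^2 - 192*y - 1617)/(y^6 - 6*y^5 - 89*y^4 + 588*y^3 + 1519*y^2 - 14406*y + 21609)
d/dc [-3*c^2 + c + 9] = 1 - 6*c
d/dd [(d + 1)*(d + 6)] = 2*d + 7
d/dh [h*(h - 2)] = 2*h - 2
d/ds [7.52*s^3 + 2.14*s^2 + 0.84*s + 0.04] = 22.56*s^2 + 4.28*s + 0.84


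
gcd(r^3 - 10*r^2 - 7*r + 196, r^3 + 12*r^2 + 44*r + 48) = r + 4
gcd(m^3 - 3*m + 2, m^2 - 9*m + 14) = 1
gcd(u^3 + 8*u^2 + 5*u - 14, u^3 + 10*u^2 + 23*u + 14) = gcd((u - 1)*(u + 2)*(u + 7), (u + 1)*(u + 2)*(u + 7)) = u^2 + 9*u + 14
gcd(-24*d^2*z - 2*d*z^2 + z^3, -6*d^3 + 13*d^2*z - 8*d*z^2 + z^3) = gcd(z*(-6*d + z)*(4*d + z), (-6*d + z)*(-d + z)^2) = -6*d + z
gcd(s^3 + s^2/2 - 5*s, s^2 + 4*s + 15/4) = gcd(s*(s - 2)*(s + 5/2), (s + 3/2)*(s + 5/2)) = s + 5/2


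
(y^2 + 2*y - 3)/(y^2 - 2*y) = (y^2 + 2*y - 3)/(y*(y - 2))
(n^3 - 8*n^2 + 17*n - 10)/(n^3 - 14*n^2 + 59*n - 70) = (n - 1)/(n - 7)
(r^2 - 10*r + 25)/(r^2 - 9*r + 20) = (r - 5)/(r - 4)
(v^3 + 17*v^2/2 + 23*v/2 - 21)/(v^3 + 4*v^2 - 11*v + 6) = (v + 7/2)/(v - 1)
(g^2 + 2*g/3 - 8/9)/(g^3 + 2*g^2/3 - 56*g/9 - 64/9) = (3*g - 2)/(3*g^2 - 2*g - 16)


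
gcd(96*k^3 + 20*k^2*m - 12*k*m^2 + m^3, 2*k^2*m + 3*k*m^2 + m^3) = 2*k + m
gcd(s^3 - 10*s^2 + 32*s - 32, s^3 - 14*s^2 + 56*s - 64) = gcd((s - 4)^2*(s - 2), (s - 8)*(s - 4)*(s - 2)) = s^2 - 6*s + 8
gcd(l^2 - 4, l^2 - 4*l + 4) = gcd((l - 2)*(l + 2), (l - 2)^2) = l - 2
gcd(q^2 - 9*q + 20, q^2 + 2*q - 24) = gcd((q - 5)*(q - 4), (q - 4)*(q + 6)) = q - 4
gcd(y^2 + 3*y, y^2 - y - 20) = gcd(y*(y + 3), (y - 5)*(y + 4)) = 1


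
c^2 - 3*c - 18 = (c - 6)*(c + 3)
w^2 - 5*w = w*(w - 5)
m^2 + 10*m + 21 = (m + 3)*(m + 7)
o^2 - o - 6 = (o - 3)*(o + 2)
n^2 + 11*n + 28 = (n + 4)*(n + 7)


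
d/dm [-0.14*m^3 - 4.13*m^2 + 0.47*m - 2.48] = -0.42*m^2 - 8.26*m + 0.47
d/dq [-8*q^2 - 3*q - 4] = -16*q - 3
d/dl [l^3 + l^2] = l*(3*l + 2)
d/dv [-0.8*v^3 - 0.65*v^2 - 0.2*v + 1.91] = -2.4*v^2 - 1.3*v - 0.2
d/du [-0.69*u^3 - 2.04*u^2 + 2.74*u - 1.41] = -2.07*u^2 - 4.08*u + 2.74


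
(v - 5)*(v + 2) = v^2 - 3*v - 10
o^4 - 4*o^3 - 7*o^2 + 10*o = o*(o - 5)*(o - 1)*(o + 2)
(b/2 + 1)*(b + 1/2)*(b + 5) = b^3/2 + 15*b^2/4 + 27*b/4 + 5/2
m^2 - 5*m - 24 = (m - 8)*(m + 3)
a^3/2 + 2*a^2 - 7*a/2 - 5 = (a/2 + 1/2)*(a - 2)*(a + 5)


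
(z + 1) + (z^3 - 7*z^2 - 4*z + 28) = z^3 - 7*z^2 - 3*z + 29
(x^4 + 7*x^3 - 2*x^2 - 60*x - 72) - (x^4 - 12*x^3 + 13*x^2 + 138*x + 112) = 19*x^3 - 15*x^2 - 198*x - 184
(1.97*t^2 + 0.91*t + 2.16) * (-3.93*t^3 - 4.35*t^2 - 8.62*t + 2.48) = -7.7421*t^5 - 12.1458*t^4 - 29.4287*t^3 - 12.3546*t^2 - 16.3624*t + 5.3568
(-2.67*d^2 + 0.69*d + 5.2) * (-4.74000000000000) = 12.6558*d^2 - 3.2706*d - 24.648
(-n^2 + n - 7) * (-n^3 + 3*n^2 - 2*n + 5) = n^5 - 4*n^4 + 12*n^3 - 28*n^2 + 19*n - 35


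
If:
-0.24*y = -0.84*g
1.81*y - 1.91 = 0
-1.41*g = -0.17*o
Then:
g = 0.30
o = 2.50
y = 1.06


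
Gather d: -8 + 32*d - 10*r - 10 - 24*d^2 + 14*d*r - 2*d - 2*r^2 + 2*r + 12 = -24*d^2 + d*(14*r + 30) - 2*r^2 - 8*r - 6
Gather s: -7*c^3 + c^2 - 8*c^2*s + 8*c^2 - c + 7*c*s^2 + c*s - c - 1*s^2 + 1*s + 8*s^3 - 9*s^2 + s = -7*c^3 + 9*c^2 - 2*c + 8*s^3 + s^2*(7*c - 10) + s*(-8*c^2 + c + 2)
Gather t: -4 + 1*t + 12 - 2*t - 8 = -t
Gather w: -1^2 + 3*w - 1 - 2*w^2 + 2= -2*w^2 + 3*w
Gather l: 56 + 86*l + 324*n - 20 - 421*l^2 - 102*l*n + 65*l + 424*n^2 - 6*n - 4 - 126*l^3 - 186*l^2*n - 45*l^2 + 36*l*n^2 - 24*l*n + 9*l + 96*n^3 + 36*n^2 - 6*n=-126*l^3 + l^2*(-186*n - 466) + l*(36*n^2 - 126*n + 160) + 96*n^3 + 460*n^2 + 312*n + 32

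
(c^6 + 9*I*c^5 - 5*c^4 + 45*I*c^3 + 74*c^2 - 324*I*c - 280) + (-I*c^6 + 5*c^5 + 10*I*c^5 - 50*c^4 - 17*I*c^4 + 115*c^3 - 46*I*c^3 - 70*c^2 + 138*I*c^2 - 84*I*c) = c^6 - I*c^6 + 5*c^5 + 19*I*c^5 - 55*c^4 - 17*I*c^4 + 115*c^3 - I*c^3 + 4*c^2 + 138*I*c^2 - 408*I*c - 280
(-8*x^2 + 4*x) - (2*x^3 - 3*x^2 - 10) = -2*x^3 - 5*x^2 + 4*x + 10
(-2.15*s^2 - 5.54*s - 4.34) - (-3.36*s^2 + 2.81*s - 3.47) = 1.21*s^2 - 8.35*s - 0.87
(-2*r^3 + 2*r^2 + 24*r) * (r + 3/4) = -2*r^4 + r^3/2 + 51*r^2/2 + 18*r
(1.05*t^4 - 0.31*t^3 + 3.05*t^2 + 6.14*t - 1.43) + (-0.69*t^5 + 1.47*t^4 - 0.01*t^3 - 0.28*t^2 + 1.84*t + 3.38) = -0.69*t^5 + 2.52*t^4 - 0.32*t^3 + 2.77*t^2 + 7.98*t + 1.95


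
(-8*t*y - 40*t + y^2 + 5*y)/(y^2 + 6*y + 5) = (-8*t + y)/(y + 1)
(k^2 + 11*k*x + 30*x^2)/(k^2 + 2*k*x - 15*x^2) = (-k - 6*x)/(-k + 3*x)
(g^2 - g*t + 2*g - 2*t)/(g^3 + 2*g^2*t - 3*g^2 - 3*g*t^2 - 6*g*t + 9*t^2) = (g + 2)/(g^2 + 3*g*t - 3*g - 9*t)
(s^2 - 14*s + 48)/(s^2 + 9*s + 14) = (s^2 - 14*s + 48)/(s^2 + 9*s + 14)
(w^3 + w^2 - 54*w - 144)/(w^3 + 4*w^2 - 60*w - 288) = (w + 3)/(w + 6)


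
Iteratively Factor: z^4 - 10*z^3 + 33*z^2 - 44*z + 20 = (z - 2)*(z^3 - 8*z^2 + 17*z - 10) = (z - 5)*(z - 2)*(z^2 - 3*z + 2) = (z - 5)*(z - 2)*(z - 1)*(z - 2)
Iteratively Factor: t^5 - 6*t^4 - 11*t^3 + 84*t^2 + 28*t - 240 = (t + 2)*(t^4 - 8*t^3 + 5*t^2 + 74*t - 120) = (t - 4)*(t + 2)*(t^3 - 4*t^2 - 11*t + 30) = (t - 4)*(t - 2)*(t + 2)*(t^2 - 2*t - 15) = (t - 4)*(t - 2)*(t + 2)*(t + 3)*(t - 5)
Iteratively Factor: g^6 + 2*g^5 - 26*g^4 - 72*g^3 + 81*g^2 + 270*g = (g + 3)*(g^5 - g^4 - 23*g^3 - 3*g^2 + 90*g) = (g - 2)*(g + 3)*(g^4 + g^3 - 21*g^2 - 45*g) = g*(g - 2)*(g + 3)*(g^3 + g^2 - 21*g - 45) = g*(g - 2)*(g + 3)^2*(g^2 - 2*g - 15) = g*(g - 5)*(g - 2)*(g + 3)^2*(g + 3)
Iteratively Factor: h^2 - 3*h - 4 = (h - 4)*(h + 1)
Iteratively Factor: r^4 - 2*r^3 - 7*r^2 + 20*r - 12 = (r + 3)*(r^3 - 5*r^2 + 8*r - 4) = (r - 1)*(r + 3)*(r^2 - 4*r + 4) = (r - 2)*(r - 1)*(r + 3)*(r - 2)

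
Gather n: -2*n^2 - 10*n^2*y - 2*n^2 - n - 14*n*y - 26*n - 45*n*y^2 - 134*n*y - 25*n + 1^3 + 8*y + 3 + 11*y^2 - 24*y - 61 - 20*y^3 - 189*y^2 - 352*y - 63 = n^2*(-10*y - 4) + n*(-45*y^2 - 148*y - 52) - 20*y^3 - 178*y^2 - 368*y - 120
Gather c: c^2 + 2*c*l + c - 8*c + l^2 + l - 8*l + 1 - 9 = c^2 + c*(2*l - 7) + l^2 - 7*l - 8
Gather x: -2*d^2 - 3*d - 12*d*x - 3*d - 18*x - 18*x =-2*d^2 - 6*d + x*(-12*d - 36)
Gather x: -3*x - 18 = -3*x - 18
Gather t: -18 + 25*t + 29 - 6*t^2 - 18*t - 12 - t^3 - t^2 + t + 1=-t^3 - 7*t^2 + 8*t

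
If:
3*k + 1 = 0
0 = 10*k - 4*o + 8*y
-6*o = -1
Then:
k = -1/3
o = 1/6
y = 1/2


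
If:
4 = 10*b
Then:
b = 2/5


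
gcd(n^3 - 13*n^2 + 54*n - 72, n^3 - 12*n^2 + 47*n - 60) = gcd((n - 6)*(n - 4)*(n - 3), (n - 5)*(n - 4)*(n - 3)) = n^2 - 7*n + 12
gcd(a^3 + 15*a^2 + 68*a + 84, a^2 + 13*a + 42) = a^2 + 13*a + 42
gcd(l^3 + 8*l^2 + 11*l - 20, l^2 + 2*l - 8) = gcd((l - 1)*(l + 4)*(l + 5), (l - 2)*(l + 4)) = l + 4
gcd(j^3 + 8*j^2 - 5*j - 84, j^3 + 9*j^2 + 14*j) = j + 7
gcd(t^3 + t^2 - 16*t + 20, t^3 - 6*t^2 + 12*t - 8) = t^2 - 4*t + 4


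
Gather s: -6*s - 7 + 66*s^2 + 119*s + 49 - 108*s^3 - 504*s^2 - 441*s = -108*s^3 - 438*s^2 - 328*s + 42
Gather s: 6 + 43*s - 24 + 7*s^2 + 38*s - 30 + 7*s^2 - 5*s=14*s^2 + 76*s - 48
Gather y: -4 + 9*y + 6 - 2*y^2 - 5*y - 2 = -2*y^2 + 4*y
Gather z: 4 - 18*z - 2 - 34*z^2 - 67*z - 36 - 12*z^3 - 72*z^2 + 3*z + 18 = -12*z^3 - 106*z^2 - 82*z - 16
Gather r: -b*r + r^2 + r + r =r^2 + r*(2 - b)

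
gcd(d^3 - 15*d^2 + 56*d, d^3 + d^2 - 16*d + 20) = 1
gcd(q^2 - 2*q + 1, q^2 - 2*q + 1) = q^2 - 2*q + 1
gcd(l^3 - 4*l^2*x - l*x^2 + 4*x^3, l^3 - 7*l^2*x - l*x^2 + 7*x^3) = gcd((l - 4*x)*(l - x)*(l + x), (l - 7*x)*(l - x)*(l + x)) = -l^2 + x^2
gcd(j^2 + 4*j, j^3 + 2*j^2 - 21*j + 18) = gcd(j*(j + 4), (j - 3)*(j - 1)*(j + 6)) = 1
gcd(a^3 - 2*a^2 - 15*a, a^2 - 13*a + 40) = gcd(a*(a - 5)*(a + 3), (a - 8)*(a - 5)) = a - 5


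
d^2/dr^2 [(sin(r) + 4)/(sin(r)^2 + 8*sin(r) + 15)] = (-sin(r)^5 - 8*sin(r)^4 - 4*sin(r)^3 + 128*sin(r)^2 + 357*sin(r) + 152)/(sin(r)^2 + 8*sin(r) + 15)^3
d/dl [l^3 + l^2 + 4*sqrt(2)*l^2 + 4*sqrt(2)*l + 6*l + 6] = 3*l^2 + 2*l + 8*sqrt(2)*l + 4*sqrt(2) + 6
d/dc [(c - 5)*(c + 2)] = 2*c - 3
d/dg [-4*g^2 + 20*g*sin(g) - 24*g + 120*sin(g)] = 20*g*cos(g) - 8*g + 20*sin(g) + 120*cos(g) - 24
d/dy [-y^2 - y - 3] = -2*y - 1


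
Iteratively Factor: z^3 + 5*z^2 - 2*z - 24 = (z - 2)*(z^2 + 7*z + 12) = (z - 2)*(z + 4)*(z + 3)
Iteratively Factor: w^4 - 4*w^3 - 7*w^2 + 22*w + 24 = (w - 4)*(w^3 - 7*w - 6) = (w - 4)*(w - 3)*(w^2 + 3*w + 2) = (w - 4)*(w - 3)*(w + 2)*(w + 1)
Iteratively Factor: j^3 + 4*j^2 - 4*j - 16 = (j + 2)*(j^2 + 2*j - 8) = (j - 2)*(j + 2)*(j + 4)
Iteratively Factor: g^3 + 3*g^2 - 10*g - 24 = (g - 3)*(g^2 + 6*g + 8) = (g - 3)*(g + 4)*(g + 2)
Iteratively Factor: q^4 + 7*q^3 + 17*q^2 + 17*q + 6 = (q + 1)*(q^3 + 6*q^2 + 11*q + 6) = (q + 1)^2*(q^2 + 5*q + 6) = (q + 1)^2*(q + 3)*(q + 2)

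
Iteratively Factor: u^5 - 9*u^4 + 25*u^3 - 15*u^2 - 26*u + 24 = (u - 3)*(u^4 - 6*u^3 + 7*u^2 + 6*u - 8) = (u - 3)*(u - 1)*(u^3 - 5*u^2 + 2*u + 8) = (u - 3)*(u - 1)*(u + 1)*(u^2 - 6*u + 8) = (u - 3)*(u - 2)*(u - 1)*(u + 1)*(u - 4)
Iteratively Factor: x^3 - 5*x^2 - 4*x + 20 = (x - 5)*(x^2 - 4) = (x - 5)*(x + 2)*(x - 2)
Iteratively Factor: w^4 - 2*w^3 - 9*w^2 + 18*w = (w + 3)*(w^3 - 5*w^2 + 6*w) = w*(w + 3)*(w^2 - 5*w + 6) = w*(w - 3)*(w + 3)*(w - 2)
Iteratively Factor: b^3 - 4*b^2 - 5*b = (b)*(b^2 - 4*b - 5) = b*(b - 5)*(b + 1)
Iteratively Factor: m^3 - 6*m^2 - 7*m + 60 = (m - 4)*(m^2 - 2*m - 15) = (m - 4)*(m + 3)*(m - 5)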